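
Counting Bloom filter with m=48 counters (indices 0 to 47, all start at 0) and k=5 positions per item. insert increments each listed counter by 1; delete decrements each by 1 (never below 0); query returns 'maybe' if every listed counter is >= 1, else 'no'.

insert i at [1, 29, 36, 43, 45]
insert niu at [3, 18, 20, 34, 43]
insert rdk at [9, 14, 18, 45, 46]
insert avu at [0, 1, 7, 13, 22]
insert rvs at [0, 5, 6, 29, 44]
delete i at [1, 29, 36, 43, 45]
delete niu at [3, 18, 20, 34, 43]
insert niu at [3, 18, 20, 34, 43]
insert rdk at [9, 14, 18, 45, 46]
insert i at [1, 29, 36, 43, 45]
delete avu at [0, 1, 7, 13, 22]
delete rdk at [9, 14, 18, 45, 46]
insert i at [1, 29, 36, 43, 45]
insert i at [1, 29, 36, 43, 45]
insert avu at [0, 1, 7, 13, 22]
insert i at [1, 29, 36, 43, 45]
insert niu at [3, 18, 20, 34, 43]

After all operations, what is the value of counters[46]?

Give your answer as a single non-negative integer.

Step 1: insert i at [1, 29, 36, 43, 45] -> counters=[0,1,0,0,0,0,0,0,0,0,0,0,0,0,0,0,0,0,0,0,0,0,0,0,0,0,0,0,0,1,0,0,0,0,0,0,1,0,0,0,0,0,0,1,0,1,0,0]
Step 2: insert niu at [3, 18, 20, 34, 43] -> counters=[0,1,0,1,0,0,0,0,0,0,0,0,0,0,0,0,0,0,1,0,1,0,0,0,0,0,0,0,0,1,0,0,0,0,1,0,1,0,0,0,0,0,0,2,0,1,0,0]
Step 3: insert rdk at [9, 14, 18, 45, 46] -> counters=[0,1,0,1,0,0,0,0,0,1,0,0,0,0,1,0,0,0,2,0,1,0,0,0,0,0,0,0,0,1,0,0,0,0,1,0,1,0,0,0,0,0,0,2,0,2,1,0]
Step 4: insert avu at [0, 1, 7, 13, 22] -> counters=[1,2,0,1,0,0,0,1,0,1,0,0,0,1,1,0,0,0,2,0,1,0,1,0,0,0,0,0,0,1,0,0,0,0,1,0,1,0,0,0,0,0,0,2,0,2,1,0]
Step 5: insert rvs at [0, 5, 6, 29, 44] -> counters=[2,2,0,1,0,1,1,1,0,1,0,0,0,1,1,0,0,0,2,0,1,0,1,0,0,0,0,0,0,2,0,0,0,0,1,0,1,0,0,0,0,0,0,2,1,2,1,0]
Step 6: delete i at [1, 29, 36, 43, 45] -> counters=[2,1,0,1,0,1,1,1,0,1,0,0,0,1,1,0,0,0,2,0,1,0,1,0,0,0,0,0,0,1,0,0,0,0,1,0,0,0,0,0,0,0,0,1,1,1,1,0]
Step 7: delete niu at [3, 18, 20, 34, 43] -> counters=[2,1,0,0,0,1,1,1,0,1,0,0,0,1,1,0,0,0,1,0,0,0,1,0,0,0,0,0,0,1,0,0,0,0,0,0,0,0,0,0,0,0,0,0,1,1,1,0]
Step 8: insert niu at [3, 18, 20, 34, 43] -> counters=[2,1,0,1,0,1,1,1,0,1,0,0,0,1,1,0,0,0,2,0,1,0,1,0,0,0,0,0,0,1,0,0,0,0,1,0,0,0,0,0,0,0,0,1,1,1,1,0]
Step 9: insert rdk at [9, 14, 18, 45, 46] -> counters=[2,1,0,1,0,1,1,1,0,2,0,0,0,1,2,0,0,0,3,0,1,0,1,0,0,0,0,0,0,1,0,0,0,0,1,0,0,0,0,0,0,0,0,1,1,2,2,0]
Step 10: insert i at [1, 29, 36, 43, 45] -> counters=[2,2,0,1,0,1,1,1,0,2,0,0,0,1,2,0,0,0,3,0,1,0,1,0,0,0,0,0,0,2,0,0,0,0,1,0,1,0,0,0,0,0,0,2,1,3,2,0]
Step 11: delete avu at [0, 1, 7, 13, 22] -> counters=[1,1,0,1,0,1,1,0,0,2,0,0,0,0,2,0,0,0,3,0,1,0,0,0,0,0,0,0,0,2,0,0,0,0,1,0,1,0,0,0,0,0,0,2,1,3,2,0]
Step 12: delete rdk at [9, 14, 18, 45, 46] -> counters=[1,1,0,1,0,1,1,0,0,1,0,0,0,0,1,0,0,0,2,0,1,0,0,0,0,0,0,0,0,2,0,0,0,0,1,0,1,0,0,0,0,0,0,2,1,2,1,0]
Step 13: insert i at [1, 29, 36, 43, 45] -> counters=[1,2,0,1,0,1,1,0,0,1,0,0,0,0,1,0,0,0,2,0,1,0,0,0,0,0,0,0,0,3,0,0,0,0,1,0,2,0,0,0,0,0,0,3,1,3,1,0]
Step 14: insert i at [1, 29, 36, 43, 45] -> counters=[1,3,0,1,0,1,1,0,0,1,0,0,0,0,1,0,0,0,2,0,1,0,0,0,0,0,0,0,0,4,0,0,0,0,1,0,3,0,0,0,0,0,0,4,1,4,1,0]
Step 15: insert avu at [0, 1, 7, 13, 22] -> counters=[2,4,0,1,0,1,1,1,0,1,0,0,0,1,1,0,0,0,2,0,1,0,1,0,0,0,0,0,0,4,0,0,0,0,1,0,3,0,0,0,0,0,0,4,1,4,1,0]
Step 16: insert i at [1, 29, 36, 43, 45] -> counters=[2,5,0,1,0,1,1,1,0,1,0,0,0,1,1,0,0,0,2,0,1,0,1,0,0,0,0,0,0,5,0,0,0,0,1,0,4,0,0,0,0,0,0,5,1,5,1,0]
Step 17: insert niu at [3, 18, 20, 34, 43] -> counters=[2,5,0,2,0,1,1,1,0,1,0,0,0,1,1,0,0,0,3,0,2,0,1,0,0,0,0,0,0,5,0,0,0,0,2,0,4,0,0,0,0,0,0,6,1,5,1,0]
Final counters=[2,5,0,2,0,1,1,1,0,1,0,0,0,1,1,0,0,0,3,0,2,0,1,0,0,0,0,0,0,5,0,0,0,0,2,0,4,0,0,0,0,0,0,6,1,5,1,0] -> counters[46]=1

Answer: 1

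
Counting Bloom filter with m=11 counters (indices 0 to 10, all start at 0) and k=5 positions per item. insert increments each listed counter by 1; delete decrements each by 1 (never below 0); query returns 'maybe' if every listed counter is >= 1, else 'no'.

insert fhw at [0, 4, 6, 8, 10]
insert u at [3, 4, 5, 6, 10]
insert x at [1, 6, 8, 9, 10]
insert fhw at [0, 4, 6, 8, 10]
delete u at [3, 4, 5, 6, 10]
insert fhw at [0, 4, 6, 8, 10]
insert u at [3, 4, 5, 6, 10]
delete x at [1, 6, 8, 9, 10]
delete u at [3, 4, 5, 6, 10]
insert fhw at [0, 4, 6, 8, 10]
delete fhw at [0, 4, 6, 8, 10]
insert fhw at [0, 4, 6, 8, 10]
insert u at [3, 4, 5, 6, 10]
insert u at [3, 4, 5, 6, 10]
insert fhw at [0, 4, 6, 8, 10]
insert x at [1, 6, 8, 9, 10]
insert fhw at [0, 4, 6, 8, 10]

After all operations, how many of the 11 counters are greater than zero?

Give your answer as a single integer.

Answer: 9

Derivation:
Step 1: insert fhw at [0, 4, 6, 8, 10] -> counters=[1,0,0,0,1,0,1,0,1,0,1]
Step 2: insert u at [3, 4, 5, 6, 10] -> counters=[1,0,0,1,2,1,2,0,1,0,2]
Step 3: insert x at [1, 6, 8, 9, 10] -> counters=[1,1,0,1,2,1,3,0,2,1,3]
Step 4: insert fhw at [0, 4, 6, 8, 10] -> counters=[2,1,0,1,3,1,4,0,3,1,4]
Step 5: delete u at [3, 4, 5, 6, 10] -> counters=[2,1,0,0,2,0,3,0,3,1,3]
Step 6: insert fhw at [0, 4, 6, 8, 10] -> counters=[3,1,0,0,3,0,4,0,4,1,4]
Step 7: insert u at [3, 4, 5, 6, 10] -> counters=[3,1,0,1,4,1,5,0,4,1,5]
Step 8: delete x at [1, 6, 8, 9, 10] -> counters=[3,0,0,1,4,1,4,0,3,0,4]
Step 9: delete u at [3, 4, 5, 6, 10] -> counters=[3,0,0,0,3,0,3,0,3,0,3]
Step 10: insert fhw at [0, 4, 6, 8, 10] -> counters=[4,0,0,0,4,0,4,0,4,0,4]
Step 11: delete fhw at [0, 4, 6, 8, 10] -> counters=[3,0,0,0,3,0,3,0,3,0,3]
Step 12: insert fhw at [0, 4, 6, 8, 10] -> counters=[4,0,0,0,4,0,4,0,4,0,4]
Step 13: insert u at [3, 4, 5, 6, 10] -> counters=[4,0,0,1,5,1,5,0,4,0,5]
Step 14: insert u at [3, 4, 5, 6, 10] -> counters=[4,0,0,2,6,2,6,0,4,0,6]
Step 15: insert fhw at [0, 4, 6, 8, 10] -> counters=[5,0,0,2,7,2,7,0,5,0,7]
Step 16: insert x at [1, 6, 8, 9, 10] -> counters=[5,1,0,2,7,2,8,0,6,1,8]
Step 17: insert fhw at [0, 4, 6, 8, 10] -> counters=[6,1,0,2,8,2,9,0,7,1,9]
Final counters=[6,1,0,2,8,2,9,0,7,1,9] -> 9 nonzero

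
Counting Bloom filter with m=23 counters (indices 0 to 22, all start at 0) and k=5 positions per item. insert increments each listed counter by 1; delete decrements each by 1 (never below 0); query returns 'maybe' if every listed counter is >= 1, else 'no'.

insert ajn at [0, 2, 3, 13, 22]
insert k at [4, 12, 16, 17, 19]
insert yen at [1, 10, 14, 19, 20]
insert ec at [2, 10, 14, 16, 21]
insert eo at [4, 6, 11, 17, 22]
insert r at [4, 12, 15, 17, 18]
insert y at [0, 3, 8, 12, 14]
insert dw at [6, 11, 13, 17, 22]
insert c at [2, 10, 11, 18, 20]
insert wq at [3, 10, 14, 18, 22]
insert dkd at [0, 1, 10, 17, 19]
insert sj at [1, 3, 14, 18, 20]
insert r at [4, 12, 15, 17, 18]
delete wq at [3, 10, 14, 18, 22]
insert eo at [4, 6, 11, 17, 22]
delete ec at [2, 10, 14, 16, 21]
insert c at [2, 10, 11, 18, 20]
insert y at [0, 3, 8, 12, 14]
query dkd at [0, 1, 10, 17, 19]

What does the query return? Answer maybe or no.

Step 1: insert ajn at [0, 2, 3, 13, 22] -> counters=[1,0,1,1,0,0,0,0,0,0,0,0,0,1,0,0,0,0,0,0,0,0,1]
Step 2: insert k at [4, 12, 16, 17, 19] -> counters=[1,0,1,1,1,0,0,0,0,0,0,0,1,1,0,0,1,1,0,1,0,0,1]
Step 3: insert yen at [1, 10, 14, 19, 20] -> counters=[1,1,1,1,1,0,0,0,0,0,1,0,1,1,1,0,1,1,0,2,1,0,1]
Step 4: insert ec at [2, 10, 14, 16, 21] -> counters=[1,1,2,1,1,0,0,0,0,0,2,0,1,1,2,0,2,1,0,2,1,1,1]
Step 5: insert eo at [4, 6, 11, 17, 22] -> counters=[1,1,2,1,2,0,1,0,0,0,2,1,1,1,2,0,2,2,0,2,1,1,2]
Step 6: insert r at [4, 12, 15, 17, 18] -> counters=[1,1,2,1,3,0,1,0,0,0,2,1,2,1,2,1,2,3,1,2,1,1,2]
Step 7: insert y at [0, 3, 8, 12, 14] -> counters=[2,1,2,2,3,0,1,0,1,0,2,1,3,1,3,1,2,3,1,2,1,1,2]
Step 8: insert dw at [6, 11, 13, 17, 22] -> counters=[2,1,2,2,3,0,2,0,1,0,2,2,3,2,3,1,2,4,1,2,1,1,3]
Step 9: insert c at [2, 10, 11, 18, 20] -> counters=[2,1,3,2,3,0,2,0,1,0,3,3,3,2,3,1,2,4,2,2,2,1,3]
Step 10: insert wq at [3, 10, 14, 18, 22] -> counters=[2,1,3,3,3,0,2,0,1,0,4,3,3,2,4,1,2,4,3,2,2,1,4]
Step 11: insert dkd at [0, 1, 10, 17, 19] -> counters=[3,2,3,3,3,0,2,0,1,0,5,3,3,2,4,1,2,5,3,3,2,1,4]
Step 12: insert sj at [1, 3, 14, 18, 20] -> counters=[3,3,3,4,3,0,2,0,1,0,5,3,3,2,5,1,2,5,4,3,3,1,4]
Step 13: insert r at [4, 12, 15, 17, 18] -> counters=[3,3,3,4,4,0,2,0,1,0,5,3,4,2,5,2,2,6,5,3,3,1,4]
Step 14: delete wq at [3, 10, 14, 18, 22] -> counters=[3,3,3,3,4,0,2,0,1,0,4,3,4,2,4,2,2,6,4,3,3,1,3]
Step 15: insert eo at [4, 6, 11, 17, 22] -> counters=[3,3,3,3,5,0,3,0,1,0,4,4,4,2,4,2,2,7,4,3,3,1,4]
Step 16: delete ec at [2, 10, 14, 16, 21] -> counters=[3,3,2,3,5,0,3,0,1,0,3,4,4,2,3,2,1,7,4,3,3,0,4]
Step 17: insert c at [2, 10, 11, 18, 20] -> counters=[3,3,3,3,5,0,3,0,1,0,4,5,4,2,3,2,1,7,5,3,4,0,4]
Step 18: insert y at [0, 3, 8, 12, 14] -> counters=[4,3,3,4,5,0,3,0,2,0,4,5,5,2,4,2,1,7,5,3,4,0,4]
Query dkd: check counters[0]=4 counters[1]=3 counters[10]=4 counters[17]=7 counters[19]=3 -> maybe

Answer: maybe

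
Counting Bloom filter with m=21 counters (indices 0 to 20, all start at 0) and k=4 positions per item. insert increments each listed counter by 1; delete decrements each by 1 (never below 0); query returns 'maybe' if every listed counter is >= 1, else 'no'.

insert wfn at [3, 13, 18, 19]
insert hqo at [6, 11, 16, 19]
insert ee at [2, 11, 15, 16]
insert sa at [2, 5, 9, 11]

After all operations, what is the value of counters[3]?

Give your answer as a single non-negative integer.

Step 1: insert wfn at [3, 13, 18, 19] -> counters=[0,0,0,1,0,0,0,0,0,0,0,0,0,1,0,0,0,0,1,1,0]
Step 2: insert hqo at [6, 11, 16, 19] -> counters=[0,0,0,1,0,0,1,0,0,0,0,1,0,1,0,0,1,0,1,2,0]
Step 3: insert ee at [2, 11, 15, 16] -> counters=[0,0,1,1,0,0,1,0,0,0,0,2,0,1,0,1,2,0,1,2,0]
Step 4: insert sa at [2, 5, 9, 11] -> counters=[0,0,2,1,0,1,1,0,0,1,0,3,0,1,0,1,2,0,1,2,0]
Final counters=[0,0,2,1,0,1,1,0,0,1,0,3,0,1,0,1,2,0,1,2,0] -> counters[3]=1

Answer: 1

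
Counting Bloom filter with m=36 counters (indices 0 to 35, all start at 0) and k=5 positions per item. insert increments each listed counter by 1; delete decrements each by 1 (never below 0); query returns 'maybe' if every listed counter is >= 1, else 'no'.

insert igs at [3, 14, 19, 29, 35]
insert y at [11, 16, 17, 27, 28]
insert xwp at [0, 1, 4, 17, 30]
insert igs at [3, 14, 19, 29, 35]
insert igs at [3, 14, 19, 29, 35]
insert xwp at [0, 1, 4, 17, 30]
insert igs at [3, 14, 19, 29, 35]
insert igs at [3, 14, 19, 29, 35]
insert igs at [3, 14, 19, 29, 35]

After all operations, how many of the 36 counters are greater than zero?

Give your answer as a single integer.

Answer: 14

Derivation:
Step 1: insert igs at [3, 14, 19, 29, 35] -> counters=[0,0,0,1,0,0,0,0,0,0,0,0,0,0,1,0,0,0,0,1,0,0,0,0,0,0,0,0,0,1,0,0,0,0,0,1]
Step 2: insert y at [11, 16, 17, 27, 28] -> counters=[0,0,0,1,0,0,0,0,0,0,0,1,0,0,1,0,1,1,0,1,0,0,0,0,0,0,0,1,1,1,0,0,0,0,0,1]
Step 3: insert xwp at [0, 1, 4, 17, 30] -> counters=[1,1,0,1,1,0,0,0,0,0,0,1,0,0,1,0,1,2,0,1,0,0,0,0,0,0,0,1,1,1,1,0,0,0,0,1]
Step 4: insert igs at [3, 14, 19, 29, 35] -> counters=[1,1,0,2,1,0,0,0,0,0,0,1,0,0,2,0,1,2,0,2,0,0,0,0,0,0,0,1,1,2,1,0,0,0,0,2]
Step 5: insert igs at [3, 14, 19, 29, 35] -> counters=[1,1,0,3,1,0,0,0,0,0,0,1,0,0,3,0,1,2,0,3,0,0,0,0,0,0,0,1,1,3,1,0,0,0,0,3]
Step 6: insert xwp at [0, 1, 4, 17, 30] -> counters=[2,2,0,3,2,0,0,0,0,0,0,1,0,0,3,0,1,3,0,3,0,0,0,0,0,0,0,1,1,3,2,0,0,0,0,3]
Step 7: insert igs at [3, 14, 19, 29, 35] -> counters=[2,2,0,4,2,0,0,0,0,0,0,1,0,0,4,0,1,3,0,4,0,0,0,0,0,0,0,1,1,4,2,0,0,0,0,4]
Step 8: insert igs at [3, 14, 19, 29, 35] -> counters=[2,2,0,5,2,0,0,0,0,0,0,1,0,0,5,0,1,3,0,5,0,0,0,0,0,0,0,1,1,5,2,0,0,0,0,5]
Step 9: insert igs at [3, 14, 19, 29, 35] -> counters=[2,2,0,6,2,0,0,0,0,0,0,1,0,0,6,0,1,3,0,6,0,0,0,0,0,0,0,1,1,6,2,0,0,0,0,6]
Final counters=[2,2,0,6,2,0,0,0,0,0,0,1,0,0,6,0,1,3,0,6,0,0,0,0,0,0,0,1,1,6,2,0,0,0,0,6] -> 14 nonzero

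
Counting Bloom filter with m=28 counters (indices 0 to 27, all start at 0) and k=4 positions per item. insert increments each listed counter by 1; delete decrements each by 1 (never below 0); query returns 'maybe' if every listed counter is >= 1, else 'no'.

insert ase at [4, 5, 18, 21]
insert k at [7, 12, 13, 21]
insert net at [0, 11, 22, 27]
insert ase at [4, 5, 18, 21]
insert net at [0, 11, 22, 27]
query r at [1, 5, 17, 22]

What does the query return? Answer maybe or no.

Answer: no

Derivation:
Step 1: insert ase at [4, 5, 18, 21] -> counters=[0,0,0,0,1,1,0,0,0,0,0,0,0,0,0,0,0,0,1,0,0,1,0,0,0,0,0,0]
Step 2: insert k at [7, 12, 13, 21] -> counters=[0,0,0,0,1,1,0,1,0,0,0,0,1,1,0,0,0,0,1,0,0,2,0,0,0,0,0,0]
Step 3: insert net at [0, 11, 22, 27] -> counters=[1,0,0,0,1,1,0,1,0,0,0,1,1,1,0,0,0,0,1,0,0,2,1,0,0,0,0,1]
Step 4: insert ase at [4, 5, 18, 21] -> counters=[1,0,0,0,2,2,0,1,0,0,0,1,1,1,0,0,0,0,2,0,0,3,1,0,0,0,0,1]
Step 5: insert net at [0, 11, 22, 27] -> counters=[2,0,0,0,2,2,0,1,0,0,0,2,1,1,0,0,0,0,2,0,0,3,2,0,0,0,0,2]
Query r: check counters[1]=0 counters[5]=2 counters[17]=0 counters[22]=2 -> no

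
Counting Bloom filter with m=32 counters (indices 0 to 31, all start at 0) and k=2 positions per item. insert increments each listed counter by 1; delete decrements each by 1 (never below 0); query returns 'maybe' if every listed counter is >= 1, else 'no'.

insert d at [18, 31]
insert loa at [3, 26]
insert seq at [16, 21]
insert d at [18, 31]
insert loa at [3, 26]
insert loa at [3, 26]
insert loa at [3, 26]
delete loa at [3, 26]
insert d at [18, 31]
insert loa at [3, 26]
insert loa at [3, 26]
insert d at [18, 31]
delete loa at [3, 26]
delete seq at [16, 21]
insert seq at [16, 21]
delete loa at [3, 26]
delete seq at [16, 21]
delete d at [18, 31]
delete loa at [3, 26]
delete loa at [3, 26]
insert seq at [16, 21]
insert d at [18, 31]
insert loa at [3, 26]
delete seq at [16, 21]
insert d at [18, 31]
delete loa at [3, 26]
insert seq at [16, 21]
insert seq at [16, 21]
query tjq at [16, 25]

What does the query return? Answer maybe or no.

Step 1: insert d at [18, 31] -> counters=[0,0,0,0,0,0,0,0,0,0,0,0,0,0,0,0,0,0,1,0,0,0,0,0,0,0,0,0,0,0,0,1]
Step 2: insert loa at [3, 26] -> counters=[0,0,0,1,0,0,0,0,0,0,0,0,0,0,0,0,0,0,1,0,0,0,0,0,0,0,1,0,0,0,0,1]
Step 3: insert seq at [16, 21] -> counters=[0,0,0,1,0,0,0,0,0,0,0,0,0,0,0,0,1,0,1,0,0,1,0,0,0,0,1,0,0,0,0,1]
Step 4: insert d at [18, 31] -> counters=[0,0,0,1,0,0,0,0,0,0,0,0,0,0,0,0,1,0,2,0,0,1,0,0,0,0,1,0,0,0,0,2]
Step 5: insert loa at [3, 26] -> counters=[0,0,0,2,0,0,0,0,0,0,0,0,0,0,0,0,1,0,2,0,0,1,0,0,0,0,2,0,0,0,0,2]
Step 6: insert loa at [3, 26] -> counters=[0,0,0,3,0,0,0,0,0,0,0,0,0,0,0,0,1,0,2,0,0,1,0,0,0,0,3,0,0,0,0,2]
Step 7: insert loa at [3, 26] -> counters=[0,0,0,4,0,0,0,0,0,0,0,0,0,0,0,0,1,0,2,0,0,1,0,0,0,0,4,0,0,0,0,2]
Step 8: delete loa at [3, 26] -> counters=[0,0,0,3,0,0,0,0,0,0,0,0,0,0,0,0,1,0,2,0,0,1,0,0,0,0,3,0,0,0,0,2]
Step 9: insert d at [18, 31] -> counters=[0,0,0,3,0,0,0,0,0,0,0,0,0,0,0,0,1,0,3,0,0,1,0,0,0,0,3,0,0,0,0,3]
Step 10: insert loa at [3, 26] -> counters=[0,0,0,4,0,0,0,0,0,0,0,0,0,0,0,0,1,0,3,0,0,1,0,0,0,0,4,0,0,0,0,3]
Step 11: insert loa at [3, 26] -> counters=[0,0,0,5,0,0,0,0,0,0,0,0,0,0,0,0,1,0,3,0,0,1,0,0,0,0,5,0,0,0,0,3]
Step 12: insert d at [18, 31] -> counters=[0,0,0,5,0,0,0,0,0,0,0,0,0,0,0,0,1,0,4,0,0,1,0,0,0,0,5,0,0,0,0,4]
Step 13: delete loa at [3, 26] -> counters=[0,0,0,4,0,0,0,0,0,0,0,0,0,0,0,0,1,0,4,0,0,1,0,0,0,0,4,0,0,0,0,4]
Step 14: delete seq at [16, 21] -> counters=[0,0,0,4,0,0,0,0,0,0,0,0,0,0,0,0,0,0,4,0,0,0,0,0,0,0,4,0,0,0,0,4]
Step 15: insert seq at [16, 21] -> counters=[0,0,0,4,0,0,0,0,0,0,0,0,0,0,0,0,1,0,4,0,0,1,0,0,0,0,4,0,0,0,0,4]
Step 16: delete loa at [3, 26] -> counters=[0,0,0,3,0,0,0,0,0,0,0,0,0,0,0,0,1,0,4,0,0,1,0,0,0,0,3,0,0,0,0,4]
Step 17: delete seq at [16, 21] -> counters=[0,0,0,3,0,0,0,0,0,0,0,0,0,0,0,0,0,0,4,0,0,0,0,0,0,0,3,0,0,0,0,4]
Step 18: delete d at [18, 31] -> counters=[0,0,0,3,0,0,0,0,0,0,0,0,0,0,0,0,0,0,3,0,0,0,0,0,0,0,3,0,0,0,0,3]
Step 19: delete loa at [3, 26] -> counters=[0,0,0,2,0,0,0,0,0,0,0,0,0,0,0,0,0,0,3,0,0,0,0,0,0,0,2,0,0,0,0,3]
Step 20: delete loa at [3, 26] -> counters=[0,0,0,1,0,0,0,0,0,0,0,0,0,0,0,0,0,0,3,0,0,0,0,0,0,0,1,0,0,0,0,3]
Step 21: insert seq at [16, 21] -> counters=[0,0,0,1,0,0,0,0,0,0,0,0,0,0,0,0,1,0,3,0,0,1,0,0,0,0,1,0,0,0,0,3]
Step 22: insert d at [18, 31] -> counters=[0,0,0,1,0,0,0,0,0,0,0,0,0,0,0,0,1,0,4,0,0,1,0,0,0,0,1,0,0,0,0,4]
Step 23: insert loa at [3, 26] -> counters=[0,0,0,2,0,0,0,0,0,0,0,0,0,0,0,0,1,0,4,0,0,1,0,0,0,0,2,0,0,0,0,4]
Step 24: delete seq at [16, 21] -> counters=[0,0,0,2,0,0,0,0,0,0,0,0,0,0,0,0,0,0,4,0,0,0,0,0,0,0,2,0,0,0,0,4]
Step 25: insert d at [18, 31] -> counters=[0,0,0,2,0,0,0,0,0,0,0,0,0,0,0,0,0,0,5,0,0,0,0,0,0,0,2,0,0,0,0,5]
Step 26: delete loa at [3, 26] -> counters=[0,0,0,1,0,0,0,0,0,0,0,0,0,0,0,0,0,0,5,0,0,0,0,0,0,0,1,0,0,0,0,5]
Step 27: insert seq at [16, 21] -> counters=[0,0,0,1,0,0,0,0,0,0,0,0,0,0,0,0,1,0,5,0,0,1,0,0,0,0,1,0,0,0,0,5]
Step 28: insert seq at [16, 21] -> counters=[0,0,0,1,0,0,0,0,0,0,0,0,0,0,0,0,2,0,5,0,0,2,0,0,0,0,1,0,0,0,0,5]
Query tjq: check counters[16]=2 counters[25]=0 -> no

Answer: no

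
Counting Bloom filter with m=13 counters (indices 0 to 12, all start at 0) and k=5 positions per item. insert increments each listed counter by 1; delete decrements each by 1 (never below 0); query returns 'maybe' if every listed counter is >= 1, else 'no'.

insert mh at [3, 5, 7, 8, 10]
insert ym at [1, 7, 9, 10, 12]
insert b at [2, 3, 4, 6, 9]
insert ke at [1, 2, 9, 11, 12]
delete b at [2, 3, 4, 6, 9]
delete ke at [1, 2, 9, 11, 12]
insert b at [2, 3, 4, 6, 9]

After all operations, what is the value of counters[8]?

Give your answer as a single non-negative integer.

Answer: 1

Derivation:
Step 1: insert mh at [3, 5, 7, 8, 10] -> counters=[0,0,0,1,0,1,0,1,1,0,1,0,0]
Step 2: insert ym at [1, 7, 9, 10, 12] -> counters=[0,1,0,1,0,1,0,2,1,1,2,0,1]
Step 3: insert b at [2, 3, 4, 6, 9] -> counters=[0,1,1,2,1,1,1,2,1,2,2,0,1]
Step 4: insert ke at [1, 2, 9, 11, 12] -> counters=[0,2,2,2,1,1,1,2,1,3,2,1,2]
Step 5: delete b at [2, 3, 4, 6, 9] -> counters=[0,2,1,1,0,1,0,2,1,2,2,1,2]
Step 6: delete ke at [1, 2, 9, 11, 12] -> counters=[0,1,0,1,0,1,0,2,1,1,2,0,1]
Step 7: insert b at [2, 3, 4, 6, 9] -> counters=[0,1,1,2,1,1,1,2,1,2,2,0,1]
Final counters=[0,1,1,2,1,1,1,2,1,2,2,0,1] -> counters[8]=1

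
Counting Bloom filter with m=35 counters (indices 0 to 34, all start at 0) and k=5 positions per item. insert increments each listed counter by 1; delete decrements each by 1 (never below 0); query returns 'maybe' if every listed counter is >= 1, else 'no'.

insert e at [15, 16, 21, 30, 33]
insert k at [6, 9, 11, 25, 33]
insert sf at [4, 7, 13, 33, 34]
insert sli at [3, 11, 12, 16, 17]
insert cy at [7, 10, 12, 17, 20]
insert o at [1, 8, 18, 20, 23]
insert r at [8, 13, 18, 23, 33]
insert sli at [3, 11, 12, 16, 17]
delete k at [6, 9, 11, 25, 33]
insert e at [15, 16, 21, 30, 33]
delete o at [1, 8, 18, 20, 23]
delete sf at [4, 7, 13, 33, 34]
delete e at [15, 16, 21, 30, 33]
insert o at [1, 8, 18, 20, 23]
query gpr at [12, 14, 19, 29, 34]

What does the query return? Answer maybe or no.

Answer: no

Derivation:
Step 1: insert e at [15, 16, 21, 30, 33] -> counters=[0,0,0,0,0,0,0,0,0,0,0,0,0,0,0,1,1,0,0,0,0,1,0,0,0,0,0,0,0,0,1,0,0,1,0]
Step 2: insert k at [6, 9, 11, 25, 33] -> counters=[0,0,0,0,0,0,1,0,0,1,0,1,0,0,0,1,1,0,0,0,0,1,0,0,0,1,0,0,0,0,1,0,0,2,0]
Step 3: insert sf at [4, 7, 13, 33, 34] -> counters=[0,0,0,0,1,0,1,1,0,1,0,1,0,1,0,1,1,0,0,0,0,1,0,0,0,1,0,0,0,0,1,0,0,3,1]
Step 4: insert sli at [3, 11, 12, 16, 17] -> counters=[0,0,0,1,1,0,1,1,0,1,0,2,1,1,0,1,2,1,0,0,0,1,0,0,0,1,0,0,0,0,1,0,0,3,1]
Step 5: insert cy at [7, 10, 12, 17, 20] -> counters=[0,0,0,1,1,0,1,2,0,1,1,2,2,1,0,1,2,2,0,0,1,1,0,0,0,1,0,0,0,0,1,0,0,3,1]
Step 6: insert o at [1, 8, 18, 20, 23] -> counters=[0,1,0,1,1,0,1,2,1,1,1,2,2,1,0,1,2,2,1,0,2,1,0,1,0,1,0,0,0,0,1,0,0,3,1]
Step 7: insert r at [8, 13, 18, 23, 33] -> counters=[0,1,0,1,1,0,1,2,2,1,1,2,2,2,0,1,2,2,2,0,2,1,0,2,0,1,0,0,0,0,1,0,0,4,1]
Step 8: insert sli at [3, 11, 12, 16, 17] -> counters=[0,1,0,2,1,0,1,2,2,1,1,3,3,2,0,1,3,3,2,0,2,1,0,2,0,1,0,0,0,0,1,0,0,4,1]
Step 9: delete k at [6, 9, 11, 25, 33] -> counters=[0,1,0,2,1,0,0,2,2,0,1,2,3,2,0,1,3,3,2,0,2,1,0,2,0,0,0,0,0,0,1,0,0,3,1]
Step 10: insert e at [15, 16, 21, 30, 33] -> counters=[0,1,0,2,1,0,0,2,2,0,1,2,3,2,0,2,4,3,2,0,2,2,0,2,0,0,0,0,0,0,2,0,0,4,1]
Step 11: delete o at [1, 8, 18, 20, 23] -> counters=[0,0,0,2,1,0,0,2,1,0,1,2,3,2,0,2,4,3,1,0,1,2,0,1,0,0,0,0,0,0,2,0,0,4,1]
Step 12: delete sf at [4, 7, 13, 33, 34] -> counters=[0,0,0,2,0,0,0,1,1,0,1,2,3,1,0,2,4,3,1,0,1,2,0,1,0,0,0,0,0,0,2,0,0,3,0]
Step 13: delete e at [15, 16, 21, 30, 33] -> counters=[0,0,0,2,0,0,0,1,1,0,1,2,3,1,0,1,3,3,1,0,1,1,0,1,0,0,0,0,0,0,1,0,0,2,0]
Step 14: insert o at [1, 8, 18, 20, 23] -> counters=[0,1,0,2,0,0,0,1,2,0,1,2,3,1,0,1,3,3,2,0,2,1,0,2,0,0,0,0,0,0,1,0,0,2,0]
Query gpr: check counters[12]=3 counters[14]=0 counters[19]=0 counters[29]=0 counters[34]=0 -> no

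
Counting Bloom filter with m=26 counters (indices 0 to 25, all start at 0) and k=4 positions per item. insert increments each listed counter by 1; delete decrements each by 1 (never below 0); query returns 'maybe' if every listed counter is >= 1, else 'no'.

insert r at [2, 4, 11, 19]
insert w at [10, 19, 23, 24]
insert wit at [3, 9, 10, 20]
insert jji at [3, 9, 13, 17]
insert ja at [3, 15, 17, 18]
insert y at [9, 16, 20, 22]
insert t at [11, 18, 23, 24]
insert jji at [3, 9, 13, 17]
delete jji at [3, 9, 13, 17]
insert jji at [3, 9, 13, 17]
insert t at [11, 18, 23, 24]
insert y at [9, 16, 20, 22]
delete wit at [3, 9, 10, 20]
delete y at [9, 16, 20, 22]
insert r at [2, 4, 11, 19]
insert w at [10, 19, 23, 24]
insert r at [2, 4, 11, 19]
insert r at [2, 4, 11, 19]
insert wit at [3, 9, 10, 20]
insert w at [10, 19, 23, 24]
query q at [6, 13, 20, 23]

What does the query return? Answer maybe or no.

Answer: no

Derivation:
Step 1: insert r at [2, 4, 11, 19] -> counters=[0,0,1,0,1,0,0,0,0,0,0,1,0,0,0,0,0,0,0,1,0,0,0,0,0,0]
Step 2: insert w at [10, 19, 23, 24] -> counters=[0,0,1,0,1,0,0,0,0,0,1,1,0,0,0,0,0,0,0,2,0,0,0,1,1,0]
Step 3: insert wit at [3, 9, 10, 20] -> counters=[0,0,1,1,1,0,0,0,0,1,2,1,0,0,0,0,0,0,0,2,1,0,0,1,1,0]
Step 4: insert jji at [3, 9, 13, 17] -> counters=[0,0,1,2,1,0,0,0,0,2,2,1,0,1,0,0,0,1,0,2,1,0,0,1,1,0]
Step 5: insert ja at [3, 15, 17, 18] -> counters=[0,0,1,3,1,0,0,0,0,2,2,1,0,1,0,1,0,2,1,2,1,0,0,1,1,0]
Step 6: insert y at [9, 16, 20, 22] -> counters=[0,0,1,3,1,0,0,0,0,3,2,1,0,1,0,1,1,2,1,2,2,0,1,1,1,0]
Step 7: insert t at [11, 18, 23, 24] -> counters=[0,0,1,3,1,0,0,0,0,3,2,2,0,1,0,1,1,2,2,2,2,0,1,2,2,0]
Step 8: insert jji at [3, 9, 13, 17] -> counters=[0,0,1,4,1,0,0,0,0,4,2,2,0,2,0,1,1,3,2,2,2,0,1,2,2,0]
Step 9: delete jji at [3, 9, 13, 17] -> counters=[0,0,1,3,1,0,0,0,0,3,2,2,0,1,0,1,1,2,2,2,2,0,1,2,2,0]
Step 10: insert jji at [3, 9, 13, 17] -> counters=[0,0,1,4,1,0,0,0,0,4,2,2,0,2,0,1,1,3,2,2,2,0,1,2,2,0]
Step 11: insert t at [11, 18, 23, 24] -> counters=[0,0,1,4,1,0,0,0,0,4,2,3,0,2,0,1,1,3,3,2,2,0,1,3,3,0]
Step 12: insert y at [9, 16, 20, 22] -> counters=[0,0,1,4,1,0,0,0,0,5,2,3,0,2,0,1,2,3,3,2,3,0,2,3,3,0]
Step 13: delete wit at [3, 9, 10, 20] -> counters=[0,0,1,3,1,0,0,0,0,4,1,3,0,2,0,1,2,3,3,2,2,0,2,3,3,0]
Step 14: delete y at [9, 16, 20, 22] -> counters=[0,0,1,3,1,0,0,0,0,3,1,3,0,2,0,1,1,3,3,2,1,0,1,3,3,0]
Step 15: insert r at [2, 4, 11, 19] -> counters=[0,0,2,3,2,0,0,0,0,3,1,4,0,2,0,1,1,3,3,3,1,0,1,3,3,0]
Step 16: insert w at [10, 19, 23, 24] -> counters=[0,0,2,3,2,0,0,0,0,3,2,4,0,2,0,1,1,3,3,4,1,0,1,4,4,0]
Step 17: insert r at [2, 4, 11, 19] -> counters=[0,0,3,3,3,0,0,0,0,3,2,5,0,2,0,1,1,3,3,5,1,0,1,4,4,0]
Step 18: insert r at [2, 4, 11, 19] -> counters=[0,0,4,3,4,0,0,0,0,3,2,6,0,2,0,1,1,3,3,6,1,0,1,4,4,0]
Step 19: insert wit at [3, 9, 10, 20] -> counters=[0,0,4,4,4,0,0,0,0,4,3,6,0,2,0,1,1,3,3,6,2,0,1,4,4,0]
Step 20: insert w at [10, 19, 23, 24] -> counters=[0,0,4,4,4,0,0,0,0,4,4,6,0,2,0,1,1,3,3,7,2,0,1,5,5,0]
Query q: check counters[6]=0 counters[13]=2 counters[20]=2 counters[23]=5 -> no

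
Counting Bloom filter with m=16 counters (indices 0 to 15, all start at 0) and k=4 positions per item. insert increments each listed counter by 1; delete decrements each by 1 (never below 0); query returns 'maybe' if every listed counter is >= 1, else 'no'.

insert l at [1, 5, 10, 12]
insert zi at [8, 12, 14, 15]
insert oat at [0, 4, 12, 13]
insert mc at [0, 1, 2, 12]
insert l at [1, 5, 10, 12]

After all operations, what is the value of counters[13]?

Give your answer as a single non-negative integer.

Answer: 1

Derivation:
Step 1: insert l at [1, 5, 10, 12] -> counters=[0,1,0,0,0,1,0,0,0,0,1,0,1,0,0,0]
Step 2: insert zi at [8, 12, 14, 15] -> counters=[0,1,0,0,0,1,0,0,1,0,1,0,2,0,1,1]
Step 3: insert oat at [0, 4, 12, 13] -> counters=[1,1,0,0,1,1,0,0,1,0,1,0,3,1,1,1]
Step 4: insert mc at [0, 1, 2, 12] -> counters=[2,2,1,0,1,1,0,0,1,0,1,0,4,1,1,1]
Step 5: insert l at [1, 5, 10, 12] -> counters=[2,3,1,0,1,2,0,0,1,0,2,0,5,1,1,1]
Final counters=[2,3,1,0,1,2,0,0,1,0,2,0,5,1,1,1] -> counters[13]=1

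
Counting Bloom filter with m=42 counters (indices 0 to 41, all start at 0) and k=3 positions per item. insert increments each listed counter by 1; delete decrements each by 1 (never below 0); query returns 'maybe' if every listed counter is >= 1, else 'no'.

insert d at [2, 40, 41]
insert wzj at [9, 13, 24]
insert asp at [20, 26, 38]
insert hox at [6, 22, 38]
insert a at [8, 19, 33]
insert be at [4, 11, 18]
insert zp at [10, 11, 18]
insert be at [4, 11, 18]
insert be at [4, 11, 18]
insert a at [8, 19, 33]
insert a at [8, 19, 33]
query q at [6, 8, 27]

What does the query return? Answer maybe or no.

Answer: no

Derivation:
Step 1: insert d at [2, 40, 41] -> counters=[0,0,1,0,0,0,0,0,0,0,0,0,0,0,0,0,0,0,0,0,0,0,0,0,0,0,0,0,0,0,0,0,0,0,0,0,0,0,0,0,1,1]
Step 2: insert wzj at [9, 13, 24] -> counters=[0,0,1,0,0,0,0,0,0,1,0,0,0,1,0,0,0,0,0,0,0,0,0,0,1,0,0,0,0,0,0,0,0,0,0,0,0,0,0,0,1,1]
Step 3: insert asp at [20, 26, 38] -> counters=[0,0,1,0,0,0,0,0,0,1,0,0,0,1,0,0,0,0,0,0,1,0,0,0,1,0,1,0,0,0,0,0,0,0,0,0,0,0,1,0,1,1]
Step 4: insert hox at [6, 22, 38] -> counters=[0,0,1,0,0,0,1,0,0,1,0,0,0,1,0,0,0,0,0,0,1,0,1,0,1,0,1,0,0,0,0,0,0,0,0,0,0,0,2,0,1,1]
Step 5: insert a at [8, 19, 33] -> counters=[0,0,1,0,0,0,1,0,1,1,0,0,0,1,0,0,0,0,0,1,1,0,1,0,1,0,1,0,0,0,0,0,0,1,0,0,0,0,2,0,1,1]
Step 6: insert be at [4, 11, 18] -> counters=[0,0,1,0,1,0,1,0,1,1,0,1,0,1,0,0,0,0,1,1,1,0,1,0,1,0,1,0,0,0,0,0,0,1,0,0,0,0,2,0,1,1]
Step 7: insert zp at [10, 11, 18] -> counters=[0,0,1,0,1,0,1,0,1,1,1,2,0,1,0,0,0,0,2,1,1,0,1,0,1,0,1,0,0,0,0,0,0,1,0,0,0,0,2,0,1,1]
Step 8: insert be at [4, 11, 18] -> counters=[0,0,1,0,2,0,1,0,1,1,1,3,0,1,0,0,0,0,3,1,1,0,1,0,1,0,1,0,0,0,0,0,0,1,0,0,0,0,2,0,1,1]
Step 9: insert be at [4, 11, 18] -> counters=[0,0,1,0,3,0,1,0,1,1,1,4,0,1,0,0,0,0,4,1,1,0,1,0,1,0,1,0,0,0,0,0,0,1,0,0,0,0,2,0,1,1]
Step 10: insert a at [8, 19, 33] -> counters=[0,0,1,0,3,0,1,0,2,1,1,4,0,1,0,0,0,0,4,2,1,0,1,0,1,0,1,0,0,0,0,0,0,2,0,0,0,0,2,0,1,1]
Step 11: insert a at [8, 19, 33] -> counters=[0,0,1,0,3,0,1,0,3,1,1,4,0,1,0,0,0,0,4,3,1,0,1,0,1,0,1,0,0,0,0,0,0,3,0,0,0,0,2,0,1,1]
Query q: check counters[6]=1 counters[8]=3 counters[27]=0 -> no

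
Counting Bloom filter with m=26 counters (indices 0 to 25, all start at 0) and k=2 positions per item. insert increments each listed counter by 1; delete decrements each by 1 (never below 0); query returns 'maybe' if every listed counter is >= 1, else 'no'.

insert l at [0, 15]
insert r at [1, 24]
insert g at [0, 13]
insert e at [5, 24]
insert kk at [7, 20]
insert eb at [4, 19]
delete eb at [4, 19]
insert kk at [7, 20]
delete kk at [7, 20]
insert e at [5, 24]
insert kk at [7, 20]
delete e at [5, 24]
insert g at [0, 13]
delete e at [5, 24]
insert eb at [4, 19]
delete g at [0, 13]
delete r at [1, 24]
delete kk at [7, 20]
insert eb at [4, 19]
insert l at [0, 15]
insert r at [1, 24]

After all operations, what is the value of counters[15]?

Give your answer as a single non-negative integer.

Answer: 2

Derivation:
Step 1: insert l at [0, 15] -> counters=[1,0,0,0,0,0,0,0,0,0,0,0,0,0,0,1,0,0,0,0,0,0,0,0,0,0]
Step 2: insert r at [1, 24] -> counters=[1,1,0,0,0,0,0,0,0,0,0,0,0,0,0,1,0,0,0,0,0,0,0,0,1,0]
Step 3: insert g at [0, 13] -> counters=[2,1,0,0,0,0,0,0,0,0,0,0,0,1,0,1,0,0,0,0,0,0,0,0,1,0]
Step 4: insert e at [5, 24] -> counters=[2,1,0,0,0,1,0,0,0,0,0,0,0,1,0,1,0,0,0,0,0,0,0,0,2,0]
Step 5: insert kk at [7, 20] -> counters=[2,1,0,0,0,1,0,1,0,0,0,0,0,1,0,1,0,0,0,0,1,0,0,0,2,0]
Step 6: insert eb at [4, 19] -> counters=[2,1,0,0,1,1,0,1,0,0,0,0,0,1,0,1,0,0,0,1,1,0,0,0,2,0]
Step 7: delete eb at [4, 19] -> counters=[2,1,0,0,0,1,0,1,0,0,0,0,0,1,0,1,0,0,0,0,1,0,0,0,2,0]
Step 8: insert kk at [7, 20] -> counters=[2,1,0,0,0,1,0,2,0,0,0,0,0,1,0,1,0,0,0,0,2,0,0,0,2,0]
Step 9: delete kk at [7, 20] -> counters=[2,1,0,0,0,1,0,1,0,0,0,0,0,1,0,1,0,0,0,0,1,0,0,0,2,0]
Step 10: insert e at [5, 24] -> counters=[2,1,0,0,0,2,0,1,0,0,0,0,0,1,0,1,0,0,0,0,1,0,0,0,3,0]
Step 11: insert kk at [7, 20] -> counters=[2,1,0,0,0,2,0,2,0,0,0,0,0,1,0,1,0,0,0,0,2,0,0,0,3,0]
Step 12: delete e at [5, 24] -> counters=[2,1,0,0,0,1,0,2,0,0,0,0,0,1,0,1,0,0,0,0,2,0,0,0,2,0]
Step 13: insert g at [0, 13] -> counters=[3,1,0,0,0,1,0,2,0,0,0,0,0,2,0,1,0,0,0,0,2,0,0,0,2,0]
Step 14: delete e at [5, 24] -> counters=[3,1,0,0,0,0,0,2,0,0,0,0,0,2,0,1,0,0,0,0,2,0,0,0,1,0]
Step 15: insert eb at [4, 19] -> counters=[3,1,0,0,1,0,0,2,0,0,0,0,0,2,0,1,0,0,0,1,2,0,0,0,1,0]
Step 16: delete g at [0, 13] -> counters=[2,1,0,0,1,0,0,2,0,0,0,0,0,1,0,1,0,0,0,1,2,0,0,0,1,0]
Step 17: delete r at [1, 24] -> counters=[2,0,0,0,1,0,0,2,0,0,0,0,0,1,0,1,0,0,0,1,2,0,0,0,0,0]
Step 18: delete kk at [7, 20] -> counters=[2,0,0,0,1,0,0,1,0,0,0,0,0,1,0,1,0,0,0,1,1,0,0,0,0,0]
Step 19: insert eb at [4, 19] -> counters=[2,0,0,0,2,0,0,1,0,0,0,0,0,1,0,1,0,0,0,2,1,0,0,0,0,0]
Step 20: insert l at [0, 15] -> counters=[3,0,0,0,2,0,0,1,0,0,0,0,0,1,0,2,0,0,0,2,1,0,0,0,0,0]
Step 21: insert r at [1, 24] -> counters=[3,1,0,0,2,0,0,1,0,0,0,0,0,1,0,2,0,0,0,2,1,0,0,0,1,0]
Final counters=[3,1,0,0,2,0,0,1,0,0,0,0,0,1,0,2,0,0,0,2,1,0,0,0,1,0] -> counters[15]=2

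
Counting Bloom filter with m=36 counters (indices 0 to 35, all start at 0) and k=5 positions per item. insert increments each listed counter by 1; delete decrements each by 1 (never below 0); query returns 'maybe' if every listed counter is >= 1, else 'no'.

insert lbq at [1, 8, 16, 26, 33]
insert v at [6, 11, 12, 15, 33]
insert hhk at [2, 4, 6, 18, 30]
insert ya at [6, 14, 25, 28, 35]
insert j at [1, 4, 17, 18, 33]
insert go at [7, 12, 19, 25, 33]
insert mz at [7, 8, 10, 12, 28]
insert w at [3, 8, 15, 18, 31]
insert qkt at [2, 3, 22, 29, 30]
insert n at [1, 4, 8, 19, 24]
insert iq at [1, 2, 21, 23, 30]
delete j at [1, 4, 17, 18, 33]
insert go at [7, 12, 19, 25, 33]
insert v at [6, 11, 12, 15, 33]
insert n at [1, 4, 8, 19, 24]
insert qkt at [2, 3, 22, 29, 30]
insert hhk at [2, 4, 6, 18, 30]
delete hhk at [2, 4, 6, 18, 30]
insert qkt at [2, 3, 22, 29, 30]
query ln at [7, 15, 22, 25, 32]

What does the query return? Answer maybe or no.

Step 1: insert lbq at [1, 8, 16, 26, 33] -> counters=[0,1,0,0,0,0,0,0,1,0,0,0,0,0,0,0,1,0,0,0,0,0,0,0,0,0,1,0,0,0,0,0,0,1,0,0]
Step 2: insert v at [6, 11, 12, 15, 33] -> counters=[0,1,0,0,0,0,1,0,1,0,0,1,1,0,0,1,1,0,0,0,0,0,0,0,0,0,1,0,0,0,0,0,0,2,0,0]
Step 3: insert hhk at [2, 4, 6, 18, 30] -> counters=[0,1,1,0,1,0,2,0,1,0,0,1,1,0,0,1,1,0,1,0,0,0,0,0,0,0,1,0,0,0,1,0,0,2,0,0]
Step 4: insert ya at [6, 14, 25, 28, 35] -> counters=[0,1,1,0,1,0,3,0,1,0,0,1,1,0,1,1,1,0,1,0,0,0,0,0,0,1,1,0,1,0,1,0,0,2,0,1]
Step 5: insert j at [1, 4, 17, 18, 33] -> counters=[0,2,1,0,2,0,3,0,1,0,0,1,1,0,1,1,1,1,2,0,0,0,0,0,0,1,1,0,1,0,1,0,0,3,0,1]
Step 6: insert go at [7, 12, 19, 25, 33] -> counters=[0,2,1,0,2,0,3,1,1,0,0,1,2,0,1,1,1,1,2,1,0,0,0,0,0,2,1,0,1,0,1,0,0,4,0,1]
Step 7: insert mz at [7, 8, 10, 12, 28] -> counters=[0,2,1,0,2,0,3,2,2,0,1,1,3,0,1,1,1,1,2,1,0,0,0,0,0,2,1,0,2,0,1,0,0,4,0,1]
Step 8: insert w at [3, 8, 15, 18, 31] -> counters=[0,2,1,1,2,0,3,2,3,0,1,1,3,0,1,2,1,1,3,1,0,0,0,0,0,2,1,0,2,0,1,1,0,4,0,1]
Step 9: insert qkt at [2, 3, 22, 29, 30] -> counters=[0,2,2,2,2,0,3,2,3,0,1,1,3,0,1,2,1,1,3,1,0,0,1,0,0,2,1,0,2,1,2,1,0,4,0,1]
Step 10: insert n at [1, 4, 8, 19, 24] -> counters=[0,3,2,2,3,0,3,2,4,0,1,1,3,0,1,2,1,1,3,2,0,0,1,0,1,2,1,0,2,1,2,1,0,4,0,1]
Step 11: insert iq at [1, 2, 21, 23, 30] -> counters=[0,4,3,2,3,0,3,2,4,0,1,1,3,0,1,2,1,1,3,2,0,1,1,1,1,2,1,0,2,1,3,1,0,4,0,1]
Step 12: delete j at [1, 4, 17, 18, 33] -> counters=[0,3,3,2,2,0,3,2,4,0,1,1,3,0,1,2,1,0,2,2,0,1,1,1,1,2,1,0,2,1,3,1,0,3,0,1]
Step 13: insert go at [7, 12, 19, 25, 33] -> counters=[0,3,3,2,2,0,3,3,4,0,1,1,4,0,1,2,1,0,2,3,0,1,1,1,1,3,1,0,2,1,3,1,0,4,0,1]
Step 14: insert v at [6, 11, 12, 15, 33] -> counters=[0,3,3,2,2,0,4,3,4,0,1,2,5,0,1,3,1,0,2,3,0,1,1,1,1,3,1,0,2,1,3,1,0,5,0,1]
Step 15: insert n at [1, 4, 8, 19, 24] -> counters=[0,4,3,2,3,0,4,3,5,0,1,2,5,0,1,3,1,0,2,4,0,1,1,1,2,3,1,0,2,1,3,1,0,5,0,1]
Step 16: insert qkt at [2, 3, 22, 29, 30] -> counters=[0,4,4,3,3,0,4,3,5,0,1,2,5,0,1,3,1,0,2,4,0,1,2,1,2,3,1,0,2,2,4,1,0,5,0,1]
Step 17: insert hhk at [2, 4, 6, 18, 30] -> counters=[0,4,5,3,4,0,5,3,5,0,1,2,5,0,1,3,1,0,3,4,0,1,2,1,2,3,1,0,2,2,5,1,0,5,0,1]
Step 18: delete hhk at [2, 4, 6, 18, 30] -> counters=[0,4,4,3,3,0,4,3,5,0,1,2,5,0,1,3,1,0,2,4,0,1,2,1,2,3,1,0,2,2,4,1,0,5,0,1]
Step 19: insert qkt at [2, 3, 22, 29, 30] -> counters=[0,4,5,4,3,0,4,3,5,0,1,2,5,0,1,3,1,0,2,4,0,1,3,1,2,3,1,0,2,3,5,1,0,5,0,1]
Query ln: check counters[7]=3 counters[15]=3 counters[22]=3 counters[25]=3 counters[32]=0 -> no

Answer: no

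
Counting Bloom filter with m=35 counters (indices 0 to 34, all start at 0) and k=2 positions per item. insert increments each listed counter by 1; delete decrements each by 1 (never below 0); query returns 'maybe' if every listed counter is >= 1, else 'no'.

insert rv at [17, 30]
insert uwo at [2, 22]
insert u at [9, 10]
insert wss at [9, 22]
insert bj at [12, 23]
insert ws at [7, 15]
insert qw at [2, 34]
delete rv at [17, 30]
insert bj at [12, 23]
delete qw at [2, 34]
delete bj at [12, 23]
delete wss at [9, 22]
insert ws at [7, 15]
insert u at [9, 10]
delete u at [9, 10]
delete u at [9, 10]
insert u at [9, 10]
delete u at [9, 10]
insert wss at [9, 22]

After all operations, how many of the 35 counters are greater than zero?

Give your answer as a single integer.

Step 1: insert rv at [17, 30] -> counters=[0,0,0,0,0,0,0,0,0,0,0,0,0,0,0,0,0,1,0,0,0,0,0,0,0,0,0,0,0,0,1,0,0,0,0]
Step 2: insert uwo at [2, 22] -> counters=[0,0,1,0,0,0,0,0,0,0,0,0,0,0,0,0,0,1,0,0,0,0,1,0,0,0,0,0,0,0,1,0,0,0,0]
Step 3: insert u at [9, 10] -> counters=[0,0,1,0,0,0,0,0,0,1,1,0,0,0,0,0,0,1,0,0,0,0,1,0,0,0,0,0,0,0,1,0,0,0,0]
Step 4: insert wss at [9, 22] -> counters=[0,0,1,0,0,0,0,0,0,2,1,0,0,0,0,0,0,1,0,0,0,0,2,0,0,0,0,0,0,0,1,0,0,0,0]
Step 5: insert bj at [12, 23] -> counters=[0,0,1,0,0,0,0,0,0,2,1,0,1,0,0,0,0,1,0,0,0,0,2,1,0,0,0,0,0,0,1,0,0,0,0]
Step 6: insert ws at [7, 15] -> counters=[0,0,1,0,0,0,0,1,0,2,1,0,1,0,0,1,0,1,0,0,0,0,2,1,0,0,0,0,0,0,1,0,0,0,0]
Step 7: insert qw at [2, 34] -> counters=[0,0,2,0,0,0,0,1,0,2,1,0,1,0,0,1,0,1,0,0,0,0,2,1,0,0,0,0,0,0,1,0,0,0,1]
Step 8: delete rv at [17, 30] -> counters=[0,0,2,0,0,0,0,1,0,2,1,0,1,0,0,1,0,0,0,0,0,0,2,1,0,0,0,0,0,0,0,0,0,0,1]
Step 9: insert bj at [12, 23] -> counters=[0,0,2,0,0,0,0,1,0,2,1,0,2,0,0,1,0,0,0,0,0,0,2,2,0,0,0,0,0,0,0,0,0,0,1]
Step 10: delete qw at [2, 34] -> counters=[0,0,1,0,0,0,0,1,0,2,1,0,2,0,0,1,0,0,0,0,0,0,2,2,0,0,0,0,0,0,0,0,0,0,0]
Step 11: delete bj at [12, 23] -> counters=[0,0,1,0,0,0,0,1,0,2,1,0,1,0,0,1,0,0,0,0,0,0,2,1,0,0,0,0,0,0,0,0,0,0,0]
Step 12: delete wss at [9, 22] -> counters=[0,0,1,0,0,0,0,1,0,1,1,0,1,0,0,1,0,0,0,0,0,0,1,1,0,0,0,0,0,0,0,0,0,0,0]
Step 13: insert ws at [7, 15] -> counters=[0,0,1,0,0,0,0,2,0,1,1,0,1,0,0,2,0,0,0,0,0,0,1,1,0,0,0,0,0,0,0,0,0,0,0]
Step 14: insert u at [9, 10] -> counters=[0,0,1,0,0,0,0,2,0,2,2,0,1,0,0,2,0,0,0,0,0,0,1,1,0,0,0,0,0,0,0,0,0,0,0]
Step 15: delete u at [9, 10] -> counters=[0,0,1,0,0,0,0,2,0,1,1,0,1,0,0,2,0,0,0,0,0,0,1,1,0,0,0,0,0,0,0,0,0,0,0]
Step 16: delete u at [9, 10] -> counters=[0,0,1,0,0,0,0,2,0,0,0,0,1,0,0,2,0,0,0,0,0,0,1,1,0,0,0,0,0,0,0,0,0,0,0]
Step 17: insert u at [9, 10] -> counters=[0,0,1,0,0,0,0,2,0,1,1,0,1,0,0,2,0,0,0,0,0,0,1,1,0,0,0,0,0,0,0,0,0,0,0]
Step 18: delete u at [9, 10] -> counters=[0,0,1,0,0,0,0,2,0,0,0,0,1,0,0,2,0,0,0,0,0,0,1,1,0,0,0,0,0,0,0,0,0,0,0]
Step 19: insert wss at [9, 22] -> counters=[0,0,1,0,0,0,0,2,0,1,0,0,1,0,0,2,0,0,0,0,0,0,2,1,0,0,0,0,0,0,0,0,0,0,0]
Final counters=[0,0,1,0,0,0,0,2,0,1,0,0,1,0,0,2,0,0,0,0,0,0,2,1,0,0,0,0,0,0,0,0,0,0,0] -> 7 nonzero

Answer: 7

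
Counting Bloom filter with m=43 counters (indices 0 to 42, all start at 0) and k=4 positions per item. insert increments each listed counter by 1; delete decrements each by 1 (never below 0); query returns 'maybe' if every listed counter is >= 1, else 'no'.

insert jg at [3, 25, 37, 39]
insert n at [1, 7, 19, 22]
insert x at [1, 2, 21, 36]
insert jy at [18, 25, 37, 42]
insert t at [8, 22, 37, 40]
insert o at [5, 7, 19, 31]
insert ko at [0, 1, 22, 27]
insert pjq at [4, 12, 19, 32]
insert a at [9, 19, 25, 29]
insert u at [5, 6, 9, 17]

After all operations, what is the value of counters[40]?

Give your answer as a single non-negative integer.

Step 1: insert jg at [3, 25, 37, 39] -> counters=[0,0,0,1,0,0,0,0,0,0,0,0,0,0,0,0,0,0,0,0,0,0,0,0,0,1,0,0,0,0,0,0,0,0,0,0,0,1,0,1,0,0,0]
Step 2: insert n at [1, 7, 19, 22] -> counters=[0,1,0,1,0,0,0,1,0,0,0,0,0,0,0,0,0,0,0,1,0,0,1,0,0,1,0,0,0,0,0,0,0,0,0,0,0,1,0,1,0,0,0]
Step 3: insert x at [1, 2, 21, 36] -> counters=[0,2,1,1,0,0,0,1,0,0,0,0,0,0,0,0,0,0,0,1,0,1,1,0,0,1,0,0,0,0,0,0,0,0,0,0,1,1,0,1,0,0,0]
Step 4: insert jy at [18, 25, 37, 42] -> counters=[0,2,1,1,0,0,0,1,0,0,0,0,0,0,0,0,0,0,1,1,0,1,1,0,0,2,0,0,0,0,0,0,0,0,0,0,1,2,0,1,0,0,1]
Step 5: insert t at [8, 22, 37, 40] -> counters=[0,2,1,1,0,0,0,1,1,0,0,0,0,0,0,0,0,0,1,1,0,1,2,0,0,2,0,0,0,0,0,0,0,0,0,0,1,3,0,1,1,0,1]
Step 6: insert o at [5, 7, 19, 31] -> counters=[0,2,1,1,0,1,0,2,1,0,0,0,0,0,0,0,0,0,1,2,0,1,2,0,0,2,0,0,0,0,0,1,0,0,0,0,1,3,0,1,1,0,1]
Step 7: insert ko at [0, 1, 22, 27] -> counters=[1,3,1,1,0,1,0,2,1,0,0,0,0,0,0,0,0,0,1,2,0,1,3,0,0,2,0,1,0,0,0,1,0,0,0,0,1,3,0,1,1,0,1]
Step 8: insert pjq at [4, 12, 19, 32] -> counters=[1,3,1,1,1,1,0,2,1,0,0,0,1,0,0,0,0,0,1,3,0,1,3,0,0,2,0,1,0,0,0,1,1,0,0,0,1,3,0,1,1,0,1]
Step 9: insert a at [9, 19, 25, 29] -> counters=[1,3,1,1,1,1,0,2,1,1,0,0,1,0,0,0,0,0,1,4,0,1,3,0,0,3,0,1,0,1,0,1,1,0,0,0,1,3,0,1,1,0,1]
Step 10: insert u at [5, 6, 9, 17] -> counters=[1,3,1,1,1,2,1,2,1,2,0,0,1,0,0,0,0,1,1,4,0,1,3,0,0,3,0,1,0,1,0,1,1,0,0,0,1,3,0,1,1,0,1]
Final counters=[1,3,1,1,1,2,1,2,1,2,0,0,1,0,0,0,0,1,1,4,0,1,3,0,0,3,0,1,0,1,0,1,1,0,0,0,1,3,0,1,1,0,1] -> counters[40]=1

Answer: 1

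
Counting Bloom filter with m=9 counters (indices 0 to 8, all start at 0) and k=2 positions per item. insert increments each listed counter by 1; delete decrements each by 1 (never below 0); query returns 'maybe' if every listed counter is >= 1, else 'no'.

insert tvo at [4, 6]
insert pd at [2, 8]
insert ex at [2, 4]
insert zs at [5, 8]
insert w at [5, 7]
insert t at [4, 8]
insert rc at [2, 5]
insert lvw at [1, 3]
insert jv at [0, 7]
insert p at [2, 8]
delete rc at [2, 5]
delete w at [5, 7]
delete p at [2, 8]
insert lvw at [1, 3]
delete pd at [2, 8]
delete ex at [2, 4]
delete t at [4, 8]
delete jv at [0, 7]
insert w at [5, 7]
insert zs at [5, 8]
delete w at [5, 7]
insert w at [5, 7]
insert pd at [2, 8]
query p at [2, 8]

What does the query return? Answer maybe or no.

Step 1: insert tvo at [4, 6] -> counters=[0,0,0,0,1,0,1,0,0]
Step 2: insert pd at [2, 8] -> counters=[0,0,1,0,1,0,1,0,1]
Step 3: insert ex at [2, 4] -> counters=[0,0,2,0,2,0,1,0,1]
Step 4: insert zs at [5, 8] -> counters=[0,0,2,0,2,1,1,0,2]
Step 5: insert w at [5, 7] -> counters=[0,0,2,0,2,2,1,1,2]
Step 6: insert t at [4, 8] -> counters=[0,0,2,0,3,2,1,1,3]
Step 7: insert rc at [2, 5] -> counters=[0,0,3,0,3,3,1,1,3]
Step 8: insert lvw at [1, 3] -> counters=[0,1,3,1,3,3,1,1,3]
Step 9: insert jv at [0, 7] -> counters=[1,1,3,1,3,3,1,2,3]
Step 10: insert p at [2, 8] -> counters=[1,1,4,1,3,3,1,2,4]
Step 11: delete rc at [2, 5] -> counters=[1,1,3,1,3,2,1,2,4]
Step 12: delete w at [5, 7] -> counters=[1,1,3,1,3,1,1,1,4]
Step 13: delete p at [2, 8] -> counters=[1,1,2,1,3,1,1,1,3]
Step 14: insert lvw at [1, 3] -> counters=[1,2,2,2,3,1,1,1,3]
Step 15: delete pd at [2, 8] -> counters=[1,2,1,2,3,1,1,1,2]
Step 16: delete ex at [2, 4] -> counters=[1,2,0,2,2,1,1,1,2]
Step 17: delete t at [4, 8] -> counters=[1,2,0,2,1,1,1,1,1]
Step 18: delete jv at [0, 7] -> counters=[0,2,0,2,1,1,1,0,1]
Step 19: insert w at [5, 7] -> counters=[0,2,0,2,1,2,1,1,1]
Step 20: insert zs at [5, 8] -> counters=[0,2,0,2,1,3,1,1,2]
Step 21: delete w at [5, 7] -> counters=[0,2,0,2,1,2,1,0,2]
Step 22: insert w at [5, 7] -> counters=[0,2,0,2,1,3,1,1,2]
Step 23: insert pd at [2, 8] -> counters=[0,2,1,2,1,3,1,1,3]
Query p: check counters[2]=1 counters[8]=3 -> maybe

Answer: maybe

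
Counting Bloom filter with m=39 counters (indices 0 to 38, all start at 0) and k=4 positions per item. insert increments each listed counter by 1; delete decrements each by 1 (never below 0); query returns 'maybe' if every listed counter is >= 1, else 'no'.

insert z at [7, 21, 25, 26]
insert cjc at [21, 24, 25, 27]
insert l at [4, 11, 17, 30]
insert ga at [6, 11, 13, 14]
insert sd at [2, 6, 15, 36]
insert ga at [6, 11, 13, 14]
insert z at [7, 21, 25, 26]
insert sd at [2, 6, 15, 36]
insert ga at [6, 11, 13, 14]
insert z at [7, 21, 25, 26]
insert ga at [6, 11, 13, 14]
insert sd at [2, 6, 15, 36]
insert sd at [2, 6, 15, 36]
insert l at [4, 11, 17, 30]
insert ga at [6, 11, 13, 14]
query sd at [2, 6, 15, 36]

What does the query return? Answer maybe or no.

Step 1: insert z at [7, 21, 25, 26] -> counters=[0,0,0,0,0,0,0,1,0,0,0,0,0,0,0,0,0,0,0,0,0,1,0,0,0,1,1,0,0,0,0,0,0,0,0,0,0,0,0]
Step 2: insert cjc at [21, 24, 25, 27] -> counters=[0,0,0,0,0,0,0,1,0,0,0,0,0,0,0,0,0,0,0,0,0,2,0,0,1,2,1,1,0,0,0,0,0,0,0,0,0,0,0]
Step 3: insert l at [4, 11, 17, 30] -> counters=[0,0,0,0,1,0,0,1,0,0,0,1,0,0,0,0,0,1,0,0,0,2,0,0,1,2,1,1,0,0,1,0,0,0,0,0,0,0,0]
Step 4: insert ga at [6, 11, 13, 14] -> counters=[0,0,0,0,1,0,1,1,0,0,0,2,0,1,1,0,0,1,0,0,0,2,0,0,1,2,1,1,0,0,1,0,0,0,0,0,0,0,0]
Step 5: insert sd at [2, 6, 15, 36] -> counters=[0,0,1,0,1,0,2,1,0,0,0,2,0,1,1,1,0,1,0,0,0,2,0,0,1,2,1,1,0,0,1,0,0,0,0,0,1,0,0]
Step 6: insert ga at [6, 11, 13, 14] -> counters=[0,0,1,0,1,0,3,1,0,0,0,3,0,2,2,1,0,1,0,0,0,2,0,0,1,2,1,1,0,0,1,0,0,0,0,0,1,0,0]
Step 7: insert z at [7, 21, 25, 26] -> counters=[0,0,1,0,1,0,3,2,0,0,0,3,0,2,2,1,0,1,0,0,0,3,0,0,1,3,2,1,0,0,1,0,0,0,0,0,1,0,0]
Step 8: insert sd at [2, 6, 15, 36] -> counters=[0,0,2,0,1,0,4,2,0,0,0,3,0,2,2,2,0,1,0,0,0,3,0,0,1,3,2,1,0,0,1,0,0,0,0,0,2,0,0]
Step 9: insert ga at [6, 11, 13, 14] -> counters=[0,0,2,0,1,0,5,2,0,0,0,4,0,3,3,2,0,1,0,0,0,3,0,0,1,3,2,1,0,0,1,0,0,0,0,0,2,0,0]
Step 10: insert z at [7, 21, 25, 26] -> counters=[0,0,2,0,1,0,5,3,0,0,0,4,0,3,3,2,0,1,0,0,0,4,0,0,1,4,3,1,0,0,1,0,0,0,0,0,2,0,0]
Step 11: insert ga at [6, 11, 13, 14] -> counters=[0,0,2,0,1,0,6,3,0,0,0,5,0,4,4,2,0,1,0,0,0,4,0,0,1,4,3,1,0,0,1,0,0,0,0,0,2,0,0]
Step 12: insert sd at [2, 6, 15, 36] -> counters=[0,0,3,0,1,0,7,3,0,0,0,5,0,4,4,3,0,1,0,0,0,4,0,0,1,4,3,1,0,0,1,0,0,0,0,0,3,0,0]
Step 13: insert sd at [2, 6, 15, 36] -> counters=[0,0,4,0,1,0,8,3,0,0,0,5,0,4,4,4,0,1,0,0,0,4,0,0,1,4,3,1,0,0,1,0,0,0,0,0,4,0,0]
Step 14: insert l at [4, 11, 17, 30] -> counters=[0,0,4,0,2,0,8,3,0,0,0,6,0,4,4,4,0,2,0,0,0,4,0,0,1,4,3,1,0,0,2,0,0,0,0,0,4,0,0]
Step 15: insert ga at [6, 11, 13, 14] -> counters=[0,0,4,0,2,0,9,3,0,0,0,7,0,5,5,4,0,2,0,0,0,4,0,0,1,4,3,1,0,0,2,0,0,0,0,0,4,0,0]
Query sd: check counters[2]=4 counters[6]=9 counters[15]=4 counters[36]=4 -> maybe

Answer: maybe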